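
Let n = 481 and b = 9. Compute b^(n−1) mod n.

9^1 ≡ 9 (mod 481)
9^2 ≡ 9^2 = 81 ≡ 81 (mod 481)
9^4 ≡ 81^2 = 6561 ≡ 308 (mod 481)
9^8 ≡ 308^2 = 94864 ≡ 107 (mod 481)
9^16 ≡ 107^2 = 11449 ≡ 386 (mod 481)
9^32 ≡ 386^2 = 148996 ≡ 367 (mod 481)
9^64 ≡ 367^2 = 134689 ≡ 9 (mod 481)
9^128 ≡ 9^2 = 81 ≡ 81 (mod 481)
9^256 ≡ 81^2 = 6561 ≡ 308 (mod 481)
480 = 256 + 128 + 64 + 32 in binary powers of 2.
So 9^480 ≡ 308 · 81 · 9 · 367 ≡ 248 (mod 481).
Since 248 ≠ 1, base 9 is a Fermat witness: 481 is composite.

248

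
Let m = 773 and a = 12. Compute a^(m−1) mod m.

1

12^1 ≡ 12 (mod 773)
12^2 ≡ 12^2 = 144 ≡ 144 (mod 773)
12^4 ≡ 144^2 = 20736 ≡ 638 (mod 773)
12^8 ≡ 638^2 = 407044 ≡ 446 (mod 773)
12^16 ≡ 446^2 = 198916 ≡ 255 (mod 773)
12^32 ≡ 255^2 = 65025 ≡ 93 (mod 773)
12^64 ≡ 93^2 = 8649 ≡ 146 (mod 773)
12^128 ≡ 146^2 = 21316 ≡ 445 (mod 773)
12^256 ≡ 445^2 = 198025 ≡ 137 (mod 773)
12^512 ≡ 137^2 = 18769 ≡ 217 (mod 773)
772 = 512 + 256 + 4 in binary powers of 2.
So 12^772 ≡ 217 · 137 · 638 ≡ 1 (mod 773).
Since the result is 1, base 12 gives no evidence that 773 is composite.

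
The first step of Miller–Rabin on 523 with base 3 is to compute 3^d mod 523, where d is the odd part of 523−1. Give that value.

523 − 1 = 522 = 2^1 · 261, so d = 261.
3^1 ≡ 3 (mod 523)
3^2 ≡ 3^2 = 9 ≡ 9 (mod 523)
3^4 ≡ 9^2 = 81 ≡ 81 (mod 523)
3^8 ≡ 81^2 = 6561 ≡ 285 (mod 523)
3^16 ≡ 285^2 = 81225 ≡ 160 (mod 523)
3^32 ≡ 160^2 = 25600 ≡ 496 (mod 523)
3^64 ≡ 496^2 = 246016 ≡ 206 (mod 523)
3^128 ≡ 206^2 = 42436 ≡ 73 (mod 523)
3^256 ≡ 73^2 = 5329 ≡ 99 (mod 523)
261 = 256 + 4 + 1 in binary powers of 2.
So 3^261 ≡ 99 · 81 · 3 ≡ 522 (mod 523).
Since 3^d ≡ 522 (mod 523), base 3 does not prove 523 composite.

522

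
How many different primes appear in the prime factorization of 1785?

4

1785 = 3 · 595
595 = 5 · 119
119 = 7 · 17
1785 = 3 · 5 · 7 · 17, which has 4 distinct prime factors.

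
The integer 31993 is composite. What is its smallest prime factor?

13

31993 is odd.
Digit sum 25, not divisible by 3.
Ends in 3: not divisible by 5.
7: 31993 = 7·4570 + 3
11: 31993 = 11·2908 + 5
13: 31993 = 13·2461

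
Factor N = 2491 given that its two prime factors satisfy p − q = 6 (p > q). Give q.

47

Since p = q + 6, we have 2491 = q(q + 6), so q² + 6q − 2491 = 0.
Discriminant: 6² + 4·2491 = 36 + 9964 = 10000; √10000 = 100.
q = (−6 + 100)/2 = 47, and p = q + 6 = 53.
Check: 47 · 53 = 2491.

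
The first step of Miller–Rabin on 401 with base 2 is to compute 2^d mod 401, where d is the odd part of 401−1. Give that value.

356

401 − 1 = 400 = 2^4 · 25, so d = 25.
2^1 ≡ 2 (mod 401)
2^2 ≡ 2^2 = 4 ≡ 4 (mod 401)
2^4 ≡ 4^2 = 16 ≡ 16 (mod 401)
2^8 ≡ 16^2 = 256 ≡ 256 (mod 401)
2^16 ≡ 256^2 = 65536 ≡ 173 (mod 401)
25 = 16 + 8 + 1 in binary powers of 2.
So 2^25 ≡ 173 · 256 · 2 ≡ 356 (mod 401).
Squaring chain: 356 → 20 → 400 → 1; reaches −1, so base 2 does not prove 401 composite.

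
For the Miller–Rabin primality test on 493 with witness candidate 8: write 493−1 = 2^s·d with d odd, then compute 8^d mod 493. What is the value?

493 − 1 = 492 = 2^2 · 123, so d = 123.
8^1 ≡ 8 (mod 493)
8^2 ≡ 8^2 = 64 ≡ 64 (mod 493)
8^4 ≡ 64^2 = 4096 ≡ 152 (mod 493)
8^8 ≡ 152^2 = 23104 ≡ 426 (mod 493)
8^16 ≡ 426^2 = 181476 ≡ 52 (mod 493)
8^32 ≡ 52^2 = 2704 ≡ 239 (mod 493)
8^64 ≡ 239^2 = 57121 ≡ 426 (mod 493)
123 = 64 + 32 + 16 + 8 + 2 + 1 in binary powers of 2.
So 8^123 ≡ 426 · 239 · 52 · 426 · 64 · 8 ≡ 206 (mod 493).
Squaring chain: 206 → 38; never reaches −1, so base 8 is a Miller–Rabin witness that 493 is composite.

206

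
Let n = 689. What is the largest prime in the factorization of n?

689 = 13 · 53
53 is prime.
So 689 = 13 · 53; the largest prime factor is 53.

53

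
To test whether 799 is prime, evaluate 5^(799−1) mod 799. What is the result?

440

5^1 ≡ 5 (mod 799)
5^2 ≡ 5^2 = 25 ≡ 25 (mod 799)
5^4 ≡ 25^2 = 625 ≡ 625 (mod 799)
5^8 ≡ 625^2 = 390625 ≡ 713 (mod 799)
5^16 ≡ 713^2 = 508369 ≡ 205 (mod 799)
5^32 ≡ 205^2 = 42025 ≡ 477 (mod 799)
5^64 ≡ 477^2 = 227529 ≡ 613 (mod 799)
5^128 ≡ 613^2 = 375769 ≡ 239 (mod 799)
5^256 ≡ 239^2 = 57121 ≡ 392 (mod 799)
5^512 ≡ 392^2 = 153664 ≡ 256 (mod 799)
798 = 512 + 256 + 16 + 8 + 4 + 2 in binary powers of 2.
So 5^798 ≡ 256 · 392 · 205 · 713 · 625 · 25 ≡ 440 (mod 799).
Since 440 ≠ 1, base 5 is a Fermat witness: 799 is composite.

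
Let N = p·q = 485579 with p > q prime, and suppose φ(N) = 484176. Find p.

φ(n) = (p−1)(q−1) = n − (p+q) + 1, so p + q = 485579 − 484176 + 1 = 1404.
p and q are the roots of t² − 1404t + 485579 = 0.
Discriminant: 1404² − 4·485579 = 1971216 − 1942316 = 28900; √28900 = 170.
q = (1404 − 170)/2 = 617, p = (1404 + 170)/2 = 787.
Check: 617 · 787 = 485579.

787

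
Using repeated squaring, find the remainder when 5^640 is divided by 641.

1

5^1 ≡ 5 (mod 641)
5^2 ≡ 5^2 = 25 ≡ 25 (mod 641)
5^4 ≡ 25^2 = 625 ≡ 625 (mod 641)
5^8 ≡ 625^2 = 390625 ≡ 256 (mod 641)
5^16 ≡ 256^2 = 65536 ≡ 154 (mod 641)
5^32 ≡ 154^2 = 23716 ≡ 640 (mod 641)
5^64 ≡ 640^2 = 409600 ≡ 1 (mod 641)
5^128 ≡ 1^2 = 1 ≡ 1 (mod 641)
5^256 ≡ 1^2 = 1 ≡ 1 (mod 641)
5^512 ≡ 1^2 = 1 ≡ 1 (mod 641)
640 = 512 + 128 in binary powers of 2.
So 5^640 ≡ 1 · 1 ≡ 1 (mod 641).
Since the result is 1, base 5 gives no evidence that 641 is composite.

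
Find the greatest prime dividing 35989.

35989 = 17 · 2117
2117 = 29 · 73
73 is prime.
So 35989 = 17 · 29 · 73; the largest prime factor is 73.

73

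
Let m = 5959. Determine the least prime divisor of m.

59

5959 is odd.
Digit sum 28, not divisible by 3.
Ends in 9: not divisible by 5.
7: 5959 = 7·851 + 2
11: 5959 = 11·541 + 8
13: 5959 = 13·458 + 5
17: 5959 = 17·350 + 9
19: 5959 = 19·313 + 12
23: 5959 = 23·259 + 2
29: 5959 = 29·205 + 14
31: 5959 = 31·192 + 7
37: 5959 = 37·161 + 2
41: 5959 = 41·145 + 14
43: 5959 = 43·138 + 25
47: 5959 = 47·126 + 37
53: 5959 = 53·112 + 23
59: 5959 = 59·101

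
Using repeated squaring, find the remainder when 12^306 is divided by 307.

1

12^1 ≡ 12 (mod 307)
12^2 ≡ 12^2 = 144 ≡ 144 (mod 307)
12^4 ≡ 144^2 = 20736 ≡ 167 (mod 307)
12^8 ≡ 167^2 = 27889 ≡ 259 (mod 307)
12^16 ≡ 259^2 = 67081 ≡ 155 (mod 307)
12^32 ≡ 155^2 = 24025 ≡ 79 (mod 307)
12^64 ≡ 79^2 = 6241 ≡ 101 (mod 307)
12^128 ≡ 101^2 = 10201 ≡ 70 (mod 307)
12^256 ≡ 70^2 = 4900 ≡ 295 (mod 307)
306 = 256 + 32 + 16 + 2 in binary powers of 2.
So 12^306 ≡ 295 · 79 · 155 · 144 ≡ 1 (mod 307).
Since the result is 1, base 12 gives no evidence that 307 is composite.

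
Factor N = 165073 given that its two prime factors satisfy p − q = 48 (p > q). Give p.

Since p = q + 48, we have 165073 = q(q + 48), so q² + 48q − 165073 = 0.
Discriminant: 48² + 4·165073 = 2304 + 660292 = 662596; √662596 = 814.
q = (−48 + 814)/2 = 383, and p = q + 48 = 431.
Check: 383 · 431 = 165073.

431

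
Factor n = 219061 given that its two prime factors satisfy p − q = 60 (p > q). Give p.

499

Since p = q + 60, we have 219061 = q(q + 60), so q² + 60q − 219061 = 0.
Discriminant: 60² + 4·219061 = 3600 + 876244 = 879844; √879844 = 938.
q = (−60 + 938)/2 = 439, and p = q + 60 = 499.
Check: 439 · 499 = 219061.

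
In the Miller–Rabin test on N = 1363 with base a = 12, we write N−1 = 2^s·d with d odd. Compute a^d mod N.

1363 − 1 = 1362 = 2^1 · 681, so d = 681.
12^1 ≡ 12 (mod 1363)
12^2 ≡ 12^2 = 144 ≡ 144 (mod 1363)
12^4 ≡ 144^2 = 20736 ≡ 291 (mod 1363)
12^8 ≡ 291^2 = 84681 ≡ 175 (mod 1363)
12^16 ≡ 175^2 = 30625 ≡ 639 (mod 1363)
12^32 ≡ 639^2 = 408321 ≡ 784 (mod 1363)
12^64 ≡ 784^2 = 614656 ≡ 1306 (mod 1363)
12^128 ≡ 1306^2 = 1705636 ≡ 523 (mod 1363)
12^256 ≡ 523^2 = 273529 ≡ 929 (mod 1363)
12^512 ≡ 929^2 = 863041 ≡ 262 (mod 1363)
681 = 512 + 128 + 32 + 8 + 1 in binary powers of 2.
So 12^681 ≡ 262 · 523 · 784 · 175 · 12 ≡ 824 (mod 1363).
Squaring chain: 824; never reaches −1, so base 12 is a Miller–Rabin witness that 1363 is composite.

824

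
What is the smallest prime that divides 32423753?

32423753 is odd.
Digit sum 29, not divisible by 3.
Ends in 3: not divisible by 5.
7: 32423753 = 7·4631964 + 5
11: 32423753 = 11·2947613 + 10
13: 32423753 = 13·2494134 + 11
17: 32423753 = 17·1907279 + 10
19: 32423753 = 19·1706513 + 6
23: 32423753 = 23·1409728 + 9
29: 32423753 = 29·1118060 + 13
31: 32423753 = 31·1045927 + 16
37: 32423753 = 37·876317 + 24
41: 32423753 = 41·790823 + 10
43: 32423753 = 43·754040 + 33
47: 32423753 = 47·689867 + 4
53: 32423753 = 53·611768 + 49
59: 32423753 = 59·549555 + 8
61: 32423753 = 61·531536 + 57
67: 32423753 = 67·483936 + 41
71: 32423753 = 71·456672 + 41
73: 32423753 = 73·444161

73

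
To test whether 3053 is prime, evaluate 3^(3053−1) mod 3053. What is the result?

909

3^1 ≡ 3 (mod 3053)
3^2 ≡ 3^2 = 9 ≡ 9 (mod 3053)
3^4 ≡ 9^2 = 81 ≡ 81 (mod 3053)
3^8 ≡ 81^2 = 6561 ≡ 455 (mod 3053)
3^16 ≡ 455^2 = 207025 ≡ 2474 (mod 3053)
3^32 ≡ 2474^2 = 6120676 ≡ 2464 (mod 3053)
3^64 ≡ 2464^2 = 6071296 ≡ 1932 (mod 3053)
3^128 ≡ 1932^2 = 3732624 ≡ 1858 (mod 3053)
3^256 ≡ 1858^2 = 3452164 ≡ 2274 (mod 3053)
3^512 ≡ 2274^2 = 5171076 ≡ 2347 (mod 3053)
3^1024 ≡ 2347^2 = 5508409 ≡ 797 (mod 3053)
3^2048 ≡ 797^2 = 635209 ≡ 185 (mod 3053)
3052 = 2048 + 512 + 256 + 128 + 64 + 32 + 8 + 4 in binary powers of 2.
So 3^3052 ≡ 185 · 2347 · 2274 · 1858 · 1932 · 2464 · 455 · 81 ≡ 909 (mod 3053).
Since 909 ≠ 1, base 3 is a Fermat witness: 3053 is composite.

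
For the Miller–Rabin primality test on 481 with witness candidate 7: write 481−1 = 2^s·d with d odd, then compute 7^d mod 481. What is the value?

174

481 − 1 = 480 = 2^5 · 15, so d = 15.
7^1 ≡ 7 (mod 481)
7^2 ≡ 7^2 = 49 ≡ 49 (mod 481)
7^4 ≡ 49^2 = 2401 ≡ 477 (mod 481)
7^8 ≡ 477^2 = 227529 ≡ 16 (mod 481)
15 = 8 + 4 + 2 + 1 in binary powers of 2.
So 7^15 ≡ 16 · 477 · 49 · 7 ≡ 174 (mod 481).
Squaring chain: 174 → 454 → 248 → 417 → 248; never reaches −1, so base 7 is a Miller–Rabin witness that 481 is composite.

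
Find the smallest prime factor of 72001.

72001 is odd.
Digit sum 10, not divisible by 3.
Ends in 1: not divisible by 5.
7: 72001 = 7·10285 + 6
11: 72001 = 11·6545 + 6
13: 72001 = 13·5538 + 7
17: 72001 = 17·4235 + 6
19: 72001 = 19·3789 + 10
23: 72001 = 23·3130 + 11
29: 72001 = 29·2482 + 23
31: 72001 = 31·2322 + 19
37: 72001 = 37·1945 + 36
41: 72001 = 41·1756 + 5
43: 72001 = 43·1674 + 19
47: 72001 = 47·1531 + 44
53: 72001 = 53·1358 + 27
59: 72001 = 59·1220 + 21
61: 72001 = 61·1180 + 21
67: 72001 = 67·1074 + 43
71: 72001 = 71·1014 + 7
73: 72001 = 73·986 + 23
79: 72001 = 79·911 + 32
83: 72001 = 83·867 + 40
89: 72001 = 89·809

89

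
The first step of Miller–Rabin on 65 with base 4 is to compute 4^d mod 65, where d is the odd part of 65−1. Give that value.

65 − 1 = 64 = 2^6 · 1, so d = 1.
4^1 ≡ 4 (mod 65)
1 = 1 in binary powers of 2.
So 4^1 ≡ 4 ≡ 4 (mod 65).
Squaring chain: 4 → 16 → 61 → 16 → 61 → 16; never reaches −1, so base 4 is a Miller–Rabin witness that 65 is composite.

4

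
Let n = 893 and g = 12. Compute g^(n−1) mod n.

12^1 ≡ 12 (mod 893)
12^2 ≡ 12^2 = 144 ≡ 144 (mod 893)
12^4 ≡ 144^2 = 20736 ≡ 197 (mod 893)
12^8 ≡ 197^2 = 38809 ≡ 410 (mod 893)
12^16 ≡ 410^2 = 168100 ≡ 216 (mod 893)
12^32 ≡ 216^2 = 46656 ≡ 220 (mod 893)
12^64 ≡ 220^2 = 48400 ≡ 178 (mod 893)
12^128 ≡ 178^2 = 31684 ≡ 429 (mod 893)
12^256 ≡ 429^2 = 184041 ≡ 83 (mod 893)
12^512 ≡ 83^2 = 6889 ≡ 638 (mod 893)
892 = 512 + 256 + 64 + 32 + 16 + 8 + 4 in binary powers of 2.
So 12^892 ≡ 638 · 83 · 178 · 220 · 216 · 410 · 197 ≡ 178 (mod 893).
Since 178 ≠ 1, base 12 is a Fermat witness: 893 is composite.

178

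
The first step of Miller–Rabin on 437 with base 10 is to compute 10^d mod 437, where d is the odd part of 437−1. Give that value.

352

437 − 1 = 436 = 2^2 · 109, so d = 109.
10^1 ≡ 10 (mod 437)
10^2 ≡ 10^2 = 100 ≡ 100 (mod 437)
10^4 ≡ 100^2 = 10000 ≡ 386 (mod 437)
10^8 ≡ 386^2 = 148996 ≡ 416 (mod 437)
10^16 ≡ 416^2 = 173056 ≡ 4 (mod 437)
10^32 ≡ 4^2 = 16 ≡ 16 (mod 437)
10^64 ≡ 16^2 = 256 ≡ 256 (mod 437)
109 = 64 + 32 + 8 + 4 + 1 in binary powers of 2.
So 10^109 ≡ 256 · 16 · 416 · 386 · 10 ≡ 352 (mod 437).
Squaring chain: 352 → 233; never reaches −1, so base 10 is a Miller–Rabin witness that 437 is composite.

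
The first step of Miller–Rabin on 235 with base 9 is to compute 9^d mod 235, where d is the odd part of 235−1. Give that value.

235 − 1 = 234 = 2^1 · 117, so d = 117.
9^1 ≡ 9 (mod 235)
9^2 ≡ 9^2 = 81 ≡ 81 (mod 235)
9^4 ≡ 81^2 = 6561 ≡ 216 (mod 235)
9^8 ≡ 216^2 = 46656 ≡ 126 (mod 235)
9^16 ≡ 126^2 = 15876 ≡ 131 (mod 235)
9^32 ≡ 131^2 = 17161 ≡ 6 (mod 235)
9^64 ≡ 6^2 = 36 ≡ 36 (mod 235)
117 = 64 + 32 + 16 + 4 + 1 in binary powers of 2.
So 9^117 ≡ 36 · 6 · 131 · 216 · 9 ≡ 34 (mod 235).
Squaring chain: 34; never reaches −1, so base 9 is a Miller–Rabin witness that 235 is composite.

34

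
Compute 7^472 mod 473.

7^1 ≡ 7 (mod 473)
7^2 ≡ 7^2 = 49 ≡ 49 (mod 473)
7^4 ≡ 49^2 = 2401 ≡ 36 (mod 473)
7^8 ≡ 36^2 = 1296 ≡ 350 (mod 473)
7^16 ≡ 350^2 = 122500 ≡ 466 (mod 473)
7^32 ≡ 466^2 = 217156 ≡ 49 (mod 473)
7^64 ≡ 49^2 = 2401 ≡ 36 (mod 473)
7^128 ≡ 36^2 = 1296 ≡ 350 (mod 473)
7^256 ≡ 350^2 = 122500 ≡ 466 (mod 473)
472 = 256 + 128 + 64 + 16 + 8 in binary powers of 2.
So 7^472 ≡ 466 · 350 · 36 · 466 · 350 ≡ 423 (mod 473).
Since 423 ≠ 1, base 7 is a Fermat witness: 473 is composite.

423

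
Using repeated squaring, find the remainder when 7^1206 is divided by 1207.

587

7^1 ≡ 7 (mod 1207)
7^2 ≡ 7^2 = 49 ≡ 49 (mod 1207)
7^4 ≡ 49^2 = 2401 ≡ 1194 (mod 1207)
7^8 ≡ 1194^2 = 1425636 ≡ 169 (mod 1207)
7^16 ≡ 169^2 = 28561 ≡ 800 (mod 1207)
7^32 ≡ 800^2 = 640000 ≡ 290 (mod 1207)
7^64 ≡ 290^2 = 84100 ≡ 817 (mod 1207)
7^128 ≡ 817^2 = 667489 ≡ 18 (mod 1207)
7^256 ≡ 18^2 = 324 ≡ 324 (mod 1207)
7^512 ≡ 324^2 = 104976 ≡ 1174 (mod 1207)
7^1024 ≡ 1174^2 = 1378276 ≡ 1089 (mod 1207)
1206 = 1024 + 128 + 32 + 16 + 4 + 2 in binary powers of 2.
So 7^1206 ≡ 1089 · 18 · 290 · 800 · 1194 · 49 ≡ 587 (mod 1207).
Since 587 ≠ 1, base 7 is a Fermat witness: 1207 is composite.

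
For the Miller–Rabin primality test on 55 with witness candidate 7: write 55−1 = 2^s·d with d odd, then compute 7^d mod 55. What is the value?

28

55 − 1 = 54 = 2^1 · 27, so d = 27.
7^1 ≡ 7 (mod 55)
7^2 ≡ 7^2 = 49 ≡ 49 (mod 55)
7^4 ≡ 49^2 = 2401 ≡ 36 (mod 55)
7^8 ≡ 36^2 = 1296 ≡ 31 (mod 55)
7^16 ≡ 31^2 = 961 ≡ 26 (mod 55)
27 = 16 + 8 + 2 + 1 in binary powers of 2.
So 7^27 ≡ 26 · 31 · 49 · 7 ≡ 28 (mod 55).
Squaring chain: 28; never reaches −1, so base 7 is a Miller–Rabin witness that 55 is composite.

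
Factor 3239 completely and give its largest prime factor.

79

3239 = 41 · 79
79 is prime.
So 3239 = 41 · 79; the largest prime factor is 79.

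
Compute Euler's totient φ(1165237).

1131600

Factor: 1165237 = 83 · 101 · 139.
φ(1165237) = (83−1) · (101−1) · (139−1) = 82 · 100 · 138 = 1131600.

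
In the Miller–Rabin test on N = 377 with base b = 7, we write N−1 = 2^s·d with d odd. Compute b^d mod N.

132

377 − 1 = 376 = 2^3 · 47, so d = 47.
7^1 ≡ 7 (mod 377)
7^2 ≡ 7^2 = 49 ≡ 49 (mod 377)
7^4 ≡ 49^2 = 2401 ≡ 139 (mod 377)
7^8 ≡ 139^2 = 19321 ≡ 94 (mod 377)
7^16 ≡ 94^2 = 8836 ≡ 165 (mod 377)
7^32 ≡ 165^2 = 27225 ≡ 81 (mod 377)
47 = 32 + 8 + 4 + 2 + 1 in binary powers of 2.
So 7^47 ≡ 81 · 94 · 139 · 49 · 7 ≡ 132 (mod 377).
Squaring chain: 132 → 82 → 315; never reaches −1, so base 7 is a Miller–Rabin witness that 377 is composite.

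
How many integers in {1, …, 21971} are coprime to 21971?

Factor: 21971 = 127 · 173.
φ(21971) = (127−1) · (173−1) = 126 · 172 = 21672.

21672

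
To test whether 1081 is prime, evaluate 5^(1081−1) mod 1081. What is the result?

968

5^1 ≡ 5 (mod 1081)
5^2 ≡ 5^2 = 25 ≡ 25 (mod 1081)
5^4 ≡ 25^2 = 625 ≡ 625 (mod 1081)
5^8 ≡ 625^2 = 390625 ≡ 384 (mod 1081)
5^16 ≡ 384^2 = 147456 ≡ 440 (mod 1081)
5^32 ≡ 440^2 = 193600 ≡ 101 (mod 1081)
5^64 ≡ 101^2 = 10201 ≡ 472 (mod 1081)
5^128 ≡ 472^2 = 222784 ≡ 98 (mod 1081)
5^256 ≡ 98^2 = 9604 ≡ 956 (mod 1081)
5^512 ≡ 956^2 = 913936 ≡ 491 (mod 1081)
5^1024 ≡ 491^2 = 241081 ≡ 18 (mod 1081)
1080 = 1024 + 32 + 16 + 8 in binary powers of 2.
So 5^1080 ≡ 18 · 101 · 440 · 384 ≡ 968 (mod 1081).
Since 968 ≠ 1, base 5 is a Fermat witness: 1081 is composite.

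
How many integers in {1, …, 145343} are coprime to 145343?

129600

Factor: 145343 = 11 · 73 · 181.
φ(145343) = (11−1) · (73−1) · (181−1) = 10 · 72 · 180 = 129600.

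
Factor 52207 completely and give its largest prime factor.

52207 = 17 · 3071
3071 = 37 · 83
83 is prime.
So 52207 = 17 · 37 · 83; the largest prime factor is 83.

83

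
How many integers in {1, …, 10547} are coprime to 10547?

Factor: 10547 = 53 · 199.
φ(10547) = (53−1) · (199−1) = 52 · 198 = 10296.

10296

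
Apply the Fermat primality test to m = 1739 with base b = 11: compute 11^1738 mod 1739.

1062

11^1 ≡ 11 (mod 1739)
11^2 ≡ 11^2 = 121 ≡ 121 (mod 1739)
11^4 ≡ 121^2 = 14641 ≡ 729 (mod 1739)
11^8 ≡ 729^2 = 531441 ≡ 1046 (mod 1739)
11^16 ≡ 1046^2 = 1094116 ≡ 285 (mod 1739)
11^32 ≡ 285^2 = 81225 ≡ 1231 (mod 1739)
11^64 ≡ 1231^2 = 1515361 ≡ 692 (mod 1739)
11^128 ≡ 692^2 = 478864 ≡ 639 (mod 1739)
11^256 ≡ 639^2 = 408321 ≡ 1395 (mod 1739)
11^512 ≡ 1395^2 = 1946025 ≡ 84 (mod 1739)
11^1024 ≡ 84^2 = 7056 ≡ 100 (mod 1739)
1738 = 1024 + 512 + 128 + 64 + 8 + 2 in binary powers of 2.
So 11^1738 ≡ 100 · 84 · 639 · 692 · 1046 · 121 ≡ 1062 (mod 1739).
Since 1062 ≠ 1, base 11 is a Fermat witness: 1739 is composite.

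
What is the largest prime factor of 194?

97

194 = 2 · 97
97 is prime.
So 194 = 2 · 97; the largest prime factor is 97.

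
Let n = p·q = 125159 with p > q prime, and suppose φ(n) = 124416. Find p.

φ(n) = (p−1)(q−1) = n − (p+q) + 1, so p + q = 125159 − 124416 + 1 = 744.
p and q are the roots of t² − 744t + 125159 = 0.
Discriminant: 744² − 4·125159 = 553536 − 500636 = 52900; √52900 = 230.
q = (744 − 230)/2 = 257, p = (744 + 230)/2 = 487.
Check: 257 · 487 = 125159.

487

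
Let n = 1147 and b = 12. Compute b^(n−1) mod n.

12^1 ≡ 12 (mod 1147)
12^2 ≡ 12^2 = 144 ≡ 144 (mod 1147)
12^4 ≡ 144^2 = 20736 ≡ 90 (mod 1147)
12^8 ≡ 90^2 = 8100 ≡ 71 (mod 1147)
12^16 ≡ 71^2 = 5041 ≡ 453 (mod 1147)
12^32 ≡ 453^2 = 205209 ≡ 1043 (mod 1147)
12^64 ≡ 1043^2 = 1087849 ≡ 493 (mod 1147)
12^128 ≡ 493^2 = 243049 ≡ 1032 (mod 1147)
12^256 ≡ 1032^2 = 1065024 ≡ 608 (mod 1147)
12^512 ≡ 608^2 = 369664 ≡ 330 (mod 1147)
12^1024 ≡ 330^2 = 108900 ≡ 1082 (mod 1147)
1146 = 1024 + 64 + 32 + 16 + 8 + 2 in binary powers of 2.
So 12^1146 ≡ 1082 · 493 · 1043 · 453 · 71 · 144 ≡ 1025 (mod 1147).
Since 1025 ≠ 1, base 12 is a Fermat witness: 1147 is composite.

1025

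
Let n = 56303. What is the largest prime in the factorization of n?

56303 = 13 · 4331
4331 = 61 · 71
71 is prime.
So 56303 = 13 · 61 · 71; the largest prime factor is 71.

71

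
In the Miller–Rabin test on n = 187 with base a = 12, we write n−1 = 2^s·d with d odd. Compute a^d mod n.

133

187 − 1 = 186 = 2^1 · 93, so d = 93.
12^1 ≡ 12 (mod 187)
12^2 ≡ 12^2 = 144 ≡ 144 (mod 187)
12^4 ≡ 144^2 = 20736 ≡ 166 (mod 187)
12^8 ≡ 166^2 = 27556 ≡ 67 (mod 187)
12^16 ≡ 67^2 = 4489 ≡ 1 (mod 187)
12^32 ≡ 1^2 = 1 ≡ 1 (mod 187)
12^64 ≡ 1^2 = 1 ≡ 1 (mod 187)
93 = 64 + 16 + 8 + 4 + 1 in binary powers of 2.
So 12^93 ≡ 1 · 1 · 67 · 166 · 12 ≡ 133 (mod 187).
Squaring chain: 133; never reaches −1, so base 12 is a Miller–Rabin witness that 187 is composite.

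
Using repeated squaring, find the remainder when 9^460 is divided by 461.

9^1 ≡ 9 (mod 461)
9^2 ≡ 9^2 = 81 ≡ 81 (mod 461)
9^4 ≡ 81^2 = 6561 ≡ 107 (mod 461)
9^8 ≡ 107^2 = 11449 ≡ 385 (mod 461)
9^16 ≡ 385^2 = 148225 ≡ 244 (mod 461)
9^32 ≡ 244^2 = 59536 ≡ 67 (mod 461)
9^64 ≡ 67^2 = 4489 ≡ 340 (mod 461)
9^128 ≡ 340^2 = 115600 ≡ 350 (mod 461)
9^256 ≡ 350^2 = 122500 ≡ 335 (mod 461)
460 = 256 + 128 + 64 + 8 + 4 in binary powers of 2.
So 9^460 ≡ 335 · 350 · 340 · 385 · 107 ≡ 1 (mod 461).
Since the result is 1, base 9 gives no evidence that 461 is composite.

1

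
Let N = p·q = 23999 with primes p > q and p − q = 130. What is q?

Since p = q + 130, we have 23999 = q(q + 130), so q² + 130q − 23999 = 0.
Discriminant: 130² + 4·23999 = 16900 + 95996 = 112896; √112896 = 336.
q = (−130 + 336)/2 = 103, and p = q + 130 = 233.
Check: 103 · 233 = 23999.

103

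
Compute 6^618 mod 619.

1

6^1 ≡ 6 (mod 619)
6^2 ≡ 6^2 = 36 ≡ 36 (mod 619)
6^4 ≡ 36^2 = 1296 ≡ 58 (mod 619)
6^8 ≡ 58^2 = 3364 ≡ 269 (mod 619)
6^16 ≡ 269^2 = 72361 ≡ 557 (mod 619)
6^32 ≡ 557^2 = 310249 ≡ 130 (mod 619)
6^64 ≡ 130^2 = 16900 ≡ 187 (mod 619)
6^128 ≡ 187^2 = 34969 ≡ 305 (mod 619)
6^256 ≡ 305^2 = 93025 ≡ 175 (mod 619)
6^512 ≡ 175^2 = 30625 ≡ 294 (mod 619)
618 = 512 + 64 + 32 + 8 + 2 in binary powers of 2.
So 6^618 ≡ 294 · 187 · 130 · 269 · 36 ≡ 1 (mod 619).
Since the result is 1, base 6 gives no evidence that 619 is composite.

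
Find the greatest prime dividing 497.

71

497 = 7 · 71
71 is prime.
So 497 = 7 · 71; the largest prime factor is 71.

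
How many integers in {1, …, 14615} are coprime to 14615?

11232

Factor: 14615 = 5 · 37 · 79.
φ(14615) = (5−1) · (37−1) · (79−1) = 4 · 36 · 78 = 11232.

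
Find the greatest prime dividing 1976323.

1976323 = 19 · 104017
104017 = 41 · 2537
2537 = 43 · 59
59 is prime.
So 1976323 = 19 · 41 · 43 · 59; the largest prime factor is 59.

59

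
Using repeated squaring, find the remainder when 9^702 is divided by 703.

1

9^1 ≡ 9 (mod 703)
9^2 ≡ 9^2 = 81 ≡ 81 (mod 703)
9^4 ≡ 81^2 = 6561 ≡ 234 (mod 703)
9^8 ≡ 234^2 = 54756 ≡ 625 (mod 703)
9^16 ≡ 625^2 = 390625 ≡ 460 (mod 703)
9^32 ≡ 460^2 = 211600 ≡ 700 (mod 703)
9^64 ≡ 700^2 = 490000 ≡ 9 (mod 703)
9^128 ≡ 9^2 = 81 ≡ 81 (mod 703)
9^256 ≡ 81^2 = 6561 ≡ 234 (mod 703)
9^512 ≡ 234^2 = 54756 ≡ 625 (mod 703)
702 = 512 + 128 + 32 + 16 + 8 + 4 + 2 in binary powers of 2.
So 9^702 ≡ 625 · 81 · 700 · 460 · 625 · 234 · 81 ≡ 1 (mod 703).
Since the result is 1, base 9 gives no evidence that 703 is composite.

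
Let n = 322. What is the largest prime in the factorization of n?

23

322 = 2 · 161
161 = 7 · 23
23 is prime.
So 322 = 2 · 7 · 23; the largest prime factor is 23.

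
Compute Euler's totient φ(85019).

Factor: 85019 = 11 · 59 · 131.
φ(85019) = (11−1) · (59−1) · (131−1) = 10 · 58 · 130 = 75400.

75400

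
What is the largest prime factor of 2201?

71

2201 = 31 · 71
71 is prime.
So 2201 = 31 · 71; the largest prime factor is 71.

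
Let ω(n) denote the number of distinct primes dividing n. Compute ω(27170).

5

27170 = 2 · 13585
13585 = 5 · 2717
2717 = 11 · 247
247 = 13 · 19
27170 = 2 · 5 · 11 · 13 · 19, which has 5 distinct prime factors.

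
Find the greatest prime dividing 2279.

53

2279 = 43 · 53
53 is prime.
So 2279 = 43 · 53; the largest prime factor is 53.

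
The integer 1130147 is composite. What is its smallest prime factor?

61

1130147 is odd.
Digit sum 17, not divisible by 3.
Ends in 7: not divisible by 5.
7: 1130147 = 7·161449 + 4
11: 1130147 = 11·102740 + 7
13: 1130147 = 13·86934 + 5
17: 1130147 = 17·66479 + 4
19: 1130147 = 19·59481 + 8
23: 1130147 = 23·49136 + 19
29: 1130147 = 29·38970 + 17
31: 1130147 = 31·36456 + 11
37: 1130147 = 37·30544 + 19
41: 1130147 = 41·27564 + 23
43: 1130147 = 43·26282 + 21
47: 1130147 = 47·24045 + 32
53: 1130147 = 53·21323 + 28
59: 1130147 = 59·19155 + 2
61: 1130147 = 61·18527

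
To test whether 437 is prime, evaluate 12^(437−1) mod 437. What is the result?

292

12^1 ≡ 12 (mod 437)
12^2 ≡ 12^2 = 144 ≡ 144 (mod 437)
12^4 ≡ 144^2 = 20736 ≡ 197 (mod 437)
12^8 ≡ 197^2 = 38809 ≡ 353 (mod 437)
12^16 ≡ 353^2 = 124609 ≡ 64 (mod 437)
12^32 ≡ 64^2 = 4096 ≡ 163 (mod 437)
12^64 ≡ 163^2 = 26569 ≡ 349 (mod 437)
12^128 ≡ 349^2 = 121801 ≡ 315 (mod 437)
12^256 ≡ 315^2 = 99225 ≡ 26 (mod 437)
436 = 256 + 128 + 32 + 16 + 4 in binary powers of 2.
So 12^436 ≡ 26 · 315 · 163 · 64 · 197 ≡ 292 (mod 437).
Since 292 ≠ 1, base 12 is a Fermat witness: 437 is composite.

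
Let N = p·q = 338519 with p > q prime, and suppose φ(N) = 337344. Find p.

φ(n) = (p−1)(q−1) = n − (p+q) + 1, so p + q = 338519 − 337344 + 1 = 1176.
p and q are the roots of t² − 1176t + 338519 = 0.
Discriminant: 1176² − 4·338519 = 1382976 − 1354076 = 28900; √28900 = 170.
q = (1176 − 170)/2 = 503, p = (1176 + 170)/2 = 673.
Check: 503 · 673 = 338519.

673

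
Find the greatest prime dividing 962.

962 = 2 · 481
481 = 13 · 37
37 is prime.
So 962 = 2 · 13 · 37; the largest prime factor is 37.

37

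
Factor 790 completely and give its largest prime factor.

79

790 = 2 · 395
395 = 5 · 79
79 is prime.
So 790 = 2 · 5 · 79; the largest prime factor is 79.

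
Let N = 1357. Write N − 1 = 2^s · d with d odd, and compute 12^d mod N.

579

1357 − 1 = 1356 = 2^2 · 339, so d = 339.
12^1 ≡ 12 (mod 1357)
12^2 ≡ 12^2 = 144 ≡ 144 (mod 1357)
12^4 ≡ 144^2 = 20736 ≡ 381 (mod 1357)
12^8 ≡ 381^2 = 145161 ≡ 1319 (mod 1357)
12^16 ≡ 1319^2 = 1739761 ≡ 87 (mod 1357)
12^32 ≡ 87^2 = 7569 ≡ 784 (mod 1357)
12^64 ≡ 784^2 = 614656 ≡ 1292 (mod 1357)
12^128 ≡ 1292^2 = 1669264 ≡ 154 (mod 1357)
12^256 ≡ 154^2 = 23716 ≡ 647 (mod 1357)
339 = 256 + 64 + 16 + 2 + 1 in binary powers of 2.
So 12^339 ≡ 647 · 1292 · 87 · 144 · 12 ≡ 579 (mod 1357).
Squaring chain: 579 → 62; never reaches −1, so base 12 is a Miller–Rabin witness that 1357 is composite.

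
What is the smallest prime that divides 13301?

13301 is odd.
Digit sum 8, not divisible by 3.
Ends in 1: not divisible by 5.
7: 13301 = 7·1900 + 1
11: 13301 = 11·1209 + 2
13: 13301 = 13·1023 + 2
17: 13301 = 17·782 + 7
19: 13301 = 19·700 + 1
23: 13301 = 23·578 + 7
29: 13301 = 29·458 + 19
31: 13301 = 31·429 + 2
37: 13301 = 37·359 + 18
41: 13301 = 41·324 + 17
43: 13301 = 43·309 + 14
47: 13301 = 47·283

47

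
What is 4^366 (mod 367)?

1

4^1 ≡ 4 (mod 367)
4^2 ≡ 4^2 = 16 ≡ 16 (mod 367)
4^4 ≡ 16^2 = 256 ≡ 256 (mod 367)
4^8 ≡ 256^2 = 65536 ≡ 210 (mod 367)
4^16 ≡ 210^2 = 44100 ≡ 60 (mod 367)
4^32 ≡ 60^2 = 3600 ≡ 297 (mod 367)
4^64 ≡ 297^2 = 88209 ≡ 129 (mod 367)
4^128 ≡ 129^2 = 16641 ≡ 126 (mod 367)
4^256 ≡ 126^2 = 15876 ≡ 95 (mod 367)
366 = 256 + 64 + 32 + 8 + 4 + 2 in binary powers of 2.
So 4^366 ≡ 95 · 129 · 297 · 210 · 256 · 16 ≡ 1 (mod 367).
Since the result is 1, base 4 gives no evidence that 367 is composite.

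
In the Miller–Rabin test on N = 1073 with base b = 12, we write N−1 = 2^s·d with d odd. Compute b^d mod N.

1073 − 1 = 1072 = 2^4 · 67, so d = 67.
12^1 ≡ 12 (mod 1073)
12^2 ≡ 12^2 = 144 ≡ 144 (mod 1073)
12^4 ≡ 144^2 = 20736 ≡ 349 (mod 1073)
12^8 ≡ 349^2 = 121801 ≡ 552 (mod 1073)
12^16 ≡ 552^2 = 304704 ≡ 1045 (mod 1073)
12^32 ≡ 1045^2 = 1092025 ≡ 784 (mod 1073)
12^64 ≡ 784^2 = 614656 ≡ 900 (mod 1073)
67 = 64 + 2 + 1 in binary powers of 2.
So 12^67 ≡ 900 · 144 · 12 ≡ 423 (mod 1073).
Squaring chain: 423 → 811 → 1045 → 784; never reaches −1, so base 12 is a Miller–Rabin witness that 1073 is composite.

423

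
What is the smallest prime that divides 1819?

17

1819 is odd.
Digit sum 19, not divisible by 3.
Ends in 9: not divisible by 5.
7: 1819 = 7·259 + 6
11: 1819 = 11·165 + 4
13: 1819 = 13·139 + 12
17: 1819 = 17·107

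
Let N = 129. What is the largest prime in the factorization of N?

43

129 = 3 · 43
43 is prime.
So 129 = 3 · 43; the largest prime factor is 43.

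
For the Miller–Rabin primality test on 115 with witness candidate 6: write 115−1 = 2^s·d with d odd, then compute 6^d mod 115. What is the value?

115 − 1 = 114 = 2^1 · 57, so d = 57.
6^1 ≡ 6 (mod 115)
6^2 ≡ 6^2 = 36 ≡ 36 (mod 115)
6^4 ≡ 36^2 = 1296 ≡ 31 (mod 115)
6^8 ≡ 31^2 = 961 ≡ 41 (mod 115)
6^16 ≡ 41^2 = 1681 ≡ 71 (mod 115)
6^32 ≡ 71^2 = 5041 ≡ 96 (mod 115)
57 = 32 + 16 + 8 + 1 in binary powers of 2.
So 6^57 ≡ 96 · 71 · 41 · 6 ≡ 36 (mod 115).
Squaring chain: 36; never reaches −1, so base 6 is a Miller–Rabin witness that 115 is composite.

36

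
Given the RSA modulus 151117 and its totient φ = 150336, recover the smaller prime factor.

φ(n) = (p−1)(q−1) = n − (p+q) + 1, so p + q = 151117 − 150336 + 1 = 782.
p and q are the roots of t² − 782t + 151117 = 0.
Discriminant: 782² − 4·151117 = 611524 − 604468 = 7056; √7056 = 84.
q = (782 − 84)/2 = 349, p = (782 + 84)/2 = 433.
Check: 349 · 433 = 151117.

349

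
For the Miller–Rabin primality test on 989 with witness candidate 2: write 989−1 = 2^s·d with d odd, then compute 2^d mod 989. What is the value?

469

989 − 1 = 988 = 2^2 · 247, so d = 247.
2^1 ≡ 2 (mod 989)
2^2 ≡ 2^2 = 4 ≡ 4 (mod 989)
2^4 ≡ 4^2 = 16 ≡ 16 (mod 989)
2^8 ≡ 16^2 = 256 ≡ 256 (mod 989)
2^16 ≡ 256^2 = 65536 ≡ 262 (mod 989)
2^32 ≡ 262^2 = 68644 ≡ 403 (mod 989)
2^64 ≡ 403^2 = 162409 ≡ 213 (mod 989)
2^128 ≡ 213^2 = 45369 ≡ 864 (mod 989)
247 = 128 + 64 + 32 + 16 + 4 + 2 + 1 in binary powers of 2.
So 2^247 ≡ 864 · 213 · 403 · 262 · 16 · 4 · 2 ≡ 469 (mod 989).
Squaring chain: 469 → 403; never reaches −1, so base 2 is a Miller–Rabin witness that 989 is composite.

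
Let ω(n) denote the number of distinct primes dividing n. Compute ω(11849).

11849 = 17^2 · 41
11849 = 17^2 · 41, which has 2 distinct prime factors.

2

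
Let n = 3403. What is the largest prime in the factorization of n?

83

3403 = 41 · 83
83 is prime.
So 3403 = 41 · 83; the largest prime factor is 83.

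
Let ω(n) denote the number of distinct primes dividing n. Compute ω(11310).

11310 = 2 · 5655
5655 = 3 · 1885
1885 = 5 · 377
377 = 13 · 29
11310 = 2 · 3 · 5 · 13 · 29, which has 5 distinct prime factors.

5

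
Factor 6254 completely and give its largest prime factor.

6254 = 2 · 3127
3127 = 53 · 59
59 is prime.
So 6254 = 2 · 53 · 59; the largest prime factor is 59.

59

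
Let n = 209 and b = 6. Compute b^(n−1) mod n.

158

6^1 ≡ 6 (mod 209)
6^2 ≡ 6^2 = 36 ≡ 36 (mod 209)
6^4 ≡ 36^2 = 1296 ≡ 42 (mod 209)
6^8 ≡ 42^2 = 1764 ≡ 92 (mod 209)
6^16 ≡ 92^2 = 8464 ≡ 104 (mod 209)
6^32 ≡ 104^2 = 10816 ≡ 157 (mod 209)
6^64 ≡ 157^2 = 24649 ≡ 196 (mod 209)
6^128 ≡ 196^2 = 38416 ≡ 169 (mod 209)
208 = 128 + 64 + 16 in binary powers of 2.
So 6^208 ≡ 169 · 196 · 104 ≡ 158 (mod 209).
Since 158 ≠ 1, base 6 is a Fermat witness: 209 is composite.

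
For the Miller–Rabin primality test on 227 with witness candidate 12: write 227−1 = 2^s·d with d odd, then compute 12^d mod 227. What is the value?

1

227 − 1 = 226 = 2^1 · 113, so d = 113.
12^1 ≡ 12 (mod 227)
12^2 ≡ 12^2 = 144 ≡ 144 (mod 227)
12^4 ≡ 144^2 = 20736 ≡ 79 (mod 227)
12^8 ≡ 79^2 = 6241 ≡ 112 (mod 227)
12^16 ≡ 112^2 = 12544 ≡ 59 (mod 227)
12^32 ≡ 59^2 = 3481 ≡ 76 (mod 227)
12^64 ≡ 76^2 = 5776 ≡ 101 (mod 227)
113 = 64 + 32 + 16 + 1 in binary powers of 2.
So 12^113 ≡ 101 · 76 · 59 · 12 ≡ 1 (mod 227).
Since 12^d ≡ 1 (mod 227), base 12 does not prove 227 composite.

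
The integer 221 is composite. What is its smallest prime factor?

13

221 is odd.
Digit sum 5, not divisible by 3.
Ends in 1: not divisible by 5.
7: 221 = 7·31 + 4
11: 221 = 11·20 + 1
13: 221 = 13·17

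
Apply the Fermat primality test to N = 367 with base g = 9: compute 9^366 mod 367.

1

9^1 ≡ 9 (mod 367)
9^2 ≡ 9^2 = 81 ≡ 81 (mod 367)
9^4 ≡ 81^2 = 6561 ≡ 322 (mod 367)
9^8 ≡ 322^2 = 103684 ≡ 190 (mod 367)
9^16 ≡ 190^2 = 36100 ≡ 134 (mod 367)
9^32 ≡ 134^2 = 17956 ≡ 340 (mod 367)
9^64 ≡ 340^2 = 115600 ≡ 362 (mod 367)
9^128 ≡ 362^2 = 131044 ≡ 25 (mod 367)
9^256 ≡ 25^2 = 625 ≡ 258 (mod 367)
366 = 256 + 64 + 32 + 8 + 4 + 2 in binary powers of 2.
So 9^366 ≡ 258 · 362 · 340 · 190 · 322 · 81 ≡ 1 (mod 367).
Since the result is 1, base 9 gives no evidence that 367 is composite.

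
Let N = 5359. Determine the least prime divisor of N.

5359 is odd.
Digit sum 22, not divisible by 3.
Ends in 9: not divisible by 5.
7: 5359 = 7·765 + 4
11: 5359 = 11·487 + 2
13: 5359 = 13·412 + 3
17: 5359 = 17·315 + 4
19: 5359 = 19·282 + 1
23: 5359 = 23·233

23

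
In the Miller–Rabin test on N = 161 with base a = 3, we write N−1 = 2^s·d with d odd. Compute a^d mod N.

82

161 − 1 = 160 = 2^5 · 5, so d = 5.
3^1 ≡ 3 (mod 161)
3^2 ≡ 3^2 = 9 ≡ 9 (mod 161)
3^4 ≡ 9^2 = 81 ≡ 81 (mod 161)
5 = 4 + 1 in binary powers of 2.
So 3^5 ≡ 81 · 3 ≡ 82 (mod 161).
Squaring chain: 82 → 123 → 156 → 25 → 142; never reaches −1, so base 3 is a Miller–Rabin witness that 161 is composite.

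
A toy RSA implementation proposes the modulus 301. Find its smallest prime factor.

7

301 is odd.
Digit sum 4, not divisible by 3.
Ends in 1: not divisible by 5.
7: 301 = 7·43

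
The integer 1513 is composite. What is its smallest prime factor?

1513 is odd.
Digit sum 10, not divisible by 3.
Ends in 3: not divisible by 5.
7: 1513 = 7·216 + 1
11: 1513 = 11·137 + 6
13: 1513 = 13·116 + 5
17: 1513 = 17·89

17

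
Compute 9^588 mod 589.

140

9^1 ≡ 9 (mod 589)
9^2 ≡ 9^2 = 81 ≡ 81 (mod 589)
9^4 ≡ 81^2 = 6561 ≡ 82 (mod 589)
9^8 ≡ 82^2 = 6724 ≡ 245 (mod 589)
9^16 ≡ 245^2 = 60025 ≡ 536 (mod 589)
9^32 ≡ 536^2 = 287296 ≡ 453 (mod 589)
9^64 ≡ 453^2 = 205209 ≡ 237 (mod 589)
9^128 ≡ 237^2 = 56169 ≡ 214 (mod 589)
9^256 ≡ 214^2 = 45796 ≡ 443 (mod 589)
9^512 ≡ 443^2 = 196249 ≡ 112 (mod 589)
588 = 512 + 64 + 8 + 4 in binary powers of 2.
So 9^588 ≡ 112 · 237 · 245 · 82 ≡ 140 (mod 589).
Since 140 ≠ 1, base 9 is a Fermat witness: 589 is composite.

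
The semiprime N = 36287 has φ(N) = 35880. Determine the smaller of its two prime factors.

φ(n) = (p−1)(q−1) = n − (p+q) + 1, so p + q = 36287 − 35880 + 1 = 408.
p and q are the roots of t² − 408t + 36287 = 0.
Discriminant: 408² − 4·36287 = 166464 − 145148 = 21316; √21316 = 146.
q = (408 − 146)/2 = 131, p = (408 + 146)/2 = 277.
Check: 131 · 277 = 36287.

131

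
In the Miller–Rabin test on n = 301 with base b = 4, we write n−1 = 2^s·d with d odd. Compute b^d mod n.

301 − 1 = 300 = 2^2 · 75, so d = 75.
4^1 ≡ 4 (mod 301)
4^2 ≡ 4^2 = 16 ≡ 16 (mod 301)
4^4 ≡ 16^2 = 256 ≡ 256 (mod 301)
4^8 ≡ 256^2 = 65536 ≡ 219 (mod 301)
4^16 ≡ 219^2 = 47961 ≡ 102 (mod 301)
4^32 ≡ 102^2 = 10404 ≡ 170 (mod 301)
4^64 ≡ 170^2 = 28900 ≡ 4 (mod 301)
75 = 64 + 8 + 2 + 1 in binary powers of 2.
So 4^75 ≡ 4 · 219 · 16 · 4 ≡ 78 (mod 301).
Squaring chain: 78 → 64; never reaches −1, so base 4 is a Miller–Rabin witness that 301 is composite.

78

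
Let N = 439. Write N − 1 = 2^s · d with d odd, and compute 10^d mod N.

1

439 − 1 = 438 = 2^1 · 219, so d = 219.
10^1 ≡ 10 (mod 439)
10^2 ≡ 10^2 = 100 ≡ 100 (mod 439)
10^4 ≡ 100^2 = 10000 ≡ 342 (mod 439)
10^8 ≡ 342^2 = 116964 ≡ 190 (mod 439)
10^16 ≡ 190^2 = 36100 ≡ 102 (mod 439)
10^32 ≡ 102^2 = 10404 ≡ 307 (mod 439)
10^64 ≡ 307^2 = 94249 ≡ 303 (mod 439)
10^128 ≡ 303^2 = 91809 ≡ 58 (mod 439)
219 = 128 + 64 + 16 + 8 + 2 + 1 in binary powers of 2.
So 10^219 ≡ 58 · 303 · 102 · 190 · 100 · 10 ≡ 1 (mod 439).
Since 10^d ≡ 1 (mod 439), base 10 does not prove 439 composite.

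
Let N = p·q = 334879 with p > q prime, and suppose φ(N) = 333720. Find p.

619

φ(n) = (p−1)(q−1) = n − (p+q) + 1, so p + q = 334879 − 333720 + 1 = 1160.
p and q are the roots of t² − 1160t + 334879 = 0.
Discriminant: 1160² − 4·334879 = 1345600 − 1339516 = 6084; √6084 = 78.
q = (1160 − 78)/2 = 541, p = (1160 + 78)/2 = 619.
Check: 541 · 619 = 334879.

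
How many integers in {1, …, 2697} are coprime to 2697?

Factor: 2697 = 3 · 29 · 31.
φ(2697) = (3−1) · (29−1) · (31−1) = 2 · 28 · 30 = 1680.

1680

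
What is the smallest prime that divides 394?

2

394 is even: 2 divides it.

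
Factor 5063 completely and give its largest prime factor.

83

5063 = 61 · 83
83 is prime.
So 5063 = 61 · 83; the largest prime factor is 83.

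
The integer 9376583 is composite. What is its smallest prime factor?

9376583 is odd.
Digit sum 41, not divisible by 3.
Ends in 3: not divisible by 5.
7: 9376583 = 7·1339511 + 6
11: 9376583 = 11·852416 + 7
13: 9376583 = 13·721275 + 8
17: 9376583 = 17·551563 + 12
19: 9376583 = 19·493504 + 7
23: 9376583 = 23·407677 + 12
29: 9376583 = 29·323330 + 13
31: 9376583 = 31·302470 + 13
37: 9376583 = 37·253421 + 6
41: 9376583 = 41·228697 + 6
43: 9376583 = 43·218060 + 3
47: 9376583 = 47·199501 + 36
53: 9376583 = 53·176916 + 35
59: 9376583 = 59·158925 + 8
61: 9376583 = 61·153714 + 29
67: 9376583 = 67·139949

67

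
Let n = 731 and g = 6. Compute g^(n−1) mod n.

6^1 ≡ 6 (mod 731)
6^2 ≡ 6^2 = 36 ≡ 36 (mod 731)
6^4 ≡ 36^2 = 1296 ≡ 565 (mod 731)
6^8 ≡ 565^2 = 319225 ≡ 509 (mod 731)
6^16 ≡ 509^2 = 259081 ≡ 307 (mod 731)
6^32 ≡ 307^2 = 94249 ≡ 681 (mod 731)
6^64 ≡ 681^2 = 463761 ≡ 307 (mod 731)
6^128 ≡ 307^2 = 94249 ≡ 681 (mod 731)
6^256 ≡ 681^2 = 463761 ≡ 307 (mod 731)
6^512 ≡ 307^2 = 94249 ≡ 681 (mod 731)
730 = 512 + 128 + 64 + 16 + 8 + 2 in binary powers of 2.
So 6^730 ≡ 681 · 681 · 307 · 307 · 509 · 36 ≡ 49 (mod 731).
Since 49 ≠ 1, base 6 is a Fermat witness: 731 is composite.

49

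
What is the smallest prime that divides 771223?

771223 is odd.
Digit sum 22, not divisible by 3.
Ends in 3: not divisible by 5.
7: 771223 = 7·110174 + 5
11: 771223 = 11·70111 + 2
13: 771223 = 13·59324 + 11
17: 771223 = 17·45366 + 1
19: 771223 = 19·40590 + 13
23: 771223 = 23·33531 + 10
29: 771223 = 29·26593 + 26
31: 771223 = 31·24878 + 5
37: 771223 = 37·20843 + 32
41: 771223 = 41·18810 + 13
43: 771223 = 43·17935 + 18
47: 771223 = 47·16409

47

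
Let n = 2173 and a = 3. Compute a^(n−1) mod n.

122

3^1 ≡ 3 (mod 2173)
3^2 ≡ 3^2 = 9 ≡ 9 (mod 2173)
3^4 ≡ 9^2 = 81 ≡ 81 (mod 2173)
3^8 ≡ 81^2 = 6561 ≡ 42 (mod 2173)
3^16 ≡ 42^2 = 1764 ≡ 1764 (mod 2173)
3^32 ≡ 1764^2 = 3111696 ≡ 2133 (mod 2173)
3^64 ≡ 2133^2 = 4549689 ≡ 1600 (mod 2173)
3^128 ≡ 1600^2 = 2560000 ≡ 206 (mod 2173)
3^256 ≡ 206^2 = 42436 ≡ 1149 (mod 2173)
3^512 ≡ 1149^2 = 1320201 ≡ 1190 (mod 2173)
3^1024 ≡ 1190^2 = 1416100 ≡ 1477 (mod 2173)
3^2048 ≡ 1477^2 = 2181529 ≡ 2010 (mod 2173)
2172 = 2048 + 64 + 32 + 16 + 8 + 4 in binary powers of 2.
So 3^2172 ≡ 2010 · 1600 · 2133 · 1764 · 42 · 81 ≡ 122 (mod 2173).
Since 122 ≠ 1, base 3 is a Fermat witness: 2173 is composite.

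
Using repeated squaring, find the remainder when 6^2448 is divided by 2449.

6^1 ≡ 6 (mod 2449)
6^2 ≡ 6^2 = 36 ≡ 36 (mod 2449)
6^4 ≡ 36^2 = 1296 ≡ 1296 (mod 2449)
6^8 ≡ 1296^2 = 1679616 ≡ 2051 (mod 2449)
6^16 ≡ 2051^2 = 4206601 ≡ 1668 (mod 2449)
6^32 ≡ 1668^2 = 2782224 ≡ 160 (mod 2449)
6^64 ≡ 160^2 = 25600 ≡ 1110 (mod 2449)
6^128 ≡ 1110^2 = 1232100 ≡ 253 (mod 2449)
6^256 ≡ 253^2 = 64009 ≡ 335 (mod 2449)
6^512 ≡ 335^2 = 112225 ≡ 2020 (mod 2449)
6^1024 ≡ 2020^2 = 4080400 ≡ 366 (mod 2449)
6^2048 ≡ 366^2 = 133956 ≡ 1710 (mod 2449)
2448 = 2048 + 256 + 128 + 16 in binary powers of 2.
So 6^2448 ≡ 1710 · 335 · 253 · 1668 ≡ 1365 (mod 2449).
Since 1365 ≠ 1, base 6 is a Fermat witness: 2449 is composite.

1365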